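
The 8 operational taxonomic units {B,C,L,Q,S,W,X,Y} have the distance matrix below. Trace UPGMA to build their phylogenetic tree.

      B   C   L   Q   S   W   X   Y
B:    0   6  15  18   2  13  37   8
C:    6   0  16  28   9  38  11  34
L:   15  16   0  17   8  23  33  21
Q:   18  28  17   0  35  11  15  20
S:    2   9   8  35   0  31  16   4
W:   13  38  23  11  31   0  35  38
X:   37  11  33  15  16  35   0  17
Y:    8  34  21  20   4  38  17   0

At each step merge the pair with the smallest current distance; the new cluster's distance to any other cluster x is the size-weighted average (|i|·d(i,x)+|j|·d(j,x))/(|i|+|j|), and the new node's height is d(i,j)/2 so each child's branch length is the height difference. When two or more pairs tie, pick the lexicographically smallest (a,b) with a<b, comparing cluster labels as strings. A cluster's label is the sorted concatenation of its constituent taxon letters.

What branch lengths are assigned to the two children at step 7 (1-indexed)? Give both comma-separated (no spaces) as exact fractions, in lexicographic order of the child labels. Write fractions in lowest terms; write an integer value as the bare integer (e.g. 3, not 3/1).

iteration 1: select B,S (d=2); attach at lengths (1, 1); label the merged cluster BS
  updated: d(BS,C)=15/2, d(BS,L)=23/2, d(BS,Q)=53/2, d(BS,W)=22, d(BS,X)=53/2, d(BS,Y)=6
iteration 2: select BS,Y (d=6); attach at lengths (2, 3); label the merged cluster BSY
  updated: d(BSY,C)=49/3, d(BSY,L)=44/3, d(BSY,Q)=73/3, d(BSY,W)=82/3, d(BSY,X)=70/3
iteration 3: select C,X (d=11); attach at lengths (11/2, 11/2); label the merged cluster CX
  updated: d(BSY,CX)=119/6, d(CX,L)=49/2, d(CX,Q)=43/2, d(CX,W)=73/2
iteration 4: select Q,W (d=11); attach at lengths (11/2, 11/2); label the merged cluster QW
  updated: d(BSY,QW)=155/6, d(CX,QW)=29, d(L,QW)=20
iteration 5: select BSY,L (d=44/3); attach at lengths (13/3, 22/3); label the merged cluster BLSY
  updated: d(BLSY,CX)=21, d(BLSY,QW)=195/8
iteration 6: select BLSY,CX (d=21); attach at lengths (19/6, 5); label the merged cluster BCLSXY
  updated: d(BCLSXY,QW)=311/12
iteration 7: select BCLSXY,QW (d=311/12); attach at lengths (59/24, 179/24); label the merged cluster BCLQSWXY
final tree: (((((B:1,S:1):2,Y:3):13/3,L:22/3):19/6,(C:11/2,X:11/2):5):59/24,(Q:11/2,W:11/2):179/24)
total length: 235/4

59/24,179/24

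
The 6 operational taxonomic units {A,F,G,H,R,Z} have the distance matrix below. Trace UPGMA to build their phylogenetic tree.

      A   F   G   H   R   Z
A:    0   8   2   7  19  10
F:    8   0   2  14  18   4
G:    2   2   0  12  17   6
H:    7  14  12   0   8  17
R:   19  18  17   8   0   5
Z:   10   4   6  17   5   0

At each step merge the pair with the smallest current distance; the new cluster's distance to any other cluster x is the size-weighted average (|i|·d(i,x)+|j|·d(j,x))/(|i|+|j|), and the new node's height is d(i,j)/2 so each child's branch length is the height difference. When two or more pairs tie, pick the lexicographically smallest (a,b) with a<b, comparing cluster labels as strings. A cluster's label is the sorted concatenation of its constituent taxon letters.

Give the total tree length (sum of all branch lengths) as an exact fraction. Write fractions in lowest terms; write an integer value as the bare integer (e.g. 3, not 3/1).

step 1: merge (A,G) at d=2; branch lengths A→1, G→1; new cluster AG
  updated: d(AG,F)=5, d(AG,H)=19/2, d(AG,R)=18, d(AG,Z)=8
step 2: merge (F,Z) at d=4; branch lengths F→2, Z→2; new cluster FZ
  updated: d(AG,FZ)=13/2, d(FZ,H)=31/2, d(FZ,R)=23/2
step 3: merge (AG,FZ) at d=13/2; branch lengths AG→9/4, FZ→5/4; new cluster AFGZ
  updated: d(AFGZ,H)=25/2, d(AFGZ,R)=59/4
step 4: merge (H,R) at d=8; branch lengths H→4, R→4; new cluster HR
  updated: d(AFGZ,HR)=109/8
step 5: merge (AFGZ,HR) at d=109/8; branch lengths AFGZ→57/16, HR→45/16; new cluster AFGHRZ
final tree: (((A:1,G:1):9/4,(F:2,Z:2):5/4):57/16,(H:4,R:4):45/16)
total length: 191/8

191/8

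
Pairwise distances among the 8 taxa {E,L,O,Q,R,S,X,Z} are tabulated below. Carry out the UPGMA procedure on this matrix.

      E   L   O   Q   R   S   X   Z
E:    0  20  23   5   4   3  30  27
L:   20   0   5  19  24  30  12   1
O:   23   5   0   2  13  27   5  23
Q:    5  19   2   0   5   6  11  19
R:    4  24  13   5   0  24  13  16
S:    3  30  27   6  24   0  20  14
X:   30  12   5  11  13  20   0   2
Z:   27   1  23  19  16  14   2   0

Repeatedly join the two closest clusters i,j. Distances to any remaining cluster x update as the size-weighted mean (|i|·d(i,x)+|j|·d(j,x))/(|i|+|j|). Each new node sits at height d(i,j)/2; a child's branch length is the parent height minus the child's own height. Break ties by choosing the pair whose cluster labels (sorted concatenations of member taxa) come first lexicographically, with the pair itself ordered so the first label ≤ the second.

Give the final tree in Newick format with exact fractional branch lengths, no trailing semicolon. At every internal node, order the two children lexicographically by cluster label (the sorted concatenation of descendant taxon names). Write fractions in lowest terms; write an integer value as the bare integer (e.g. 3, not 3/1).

(((E:3/2,S:3/2):71/12,((O:1,Q:1):7/2,R:9/2):35/12):107/60,((L:1/2,Z:1/2):3,X:7/2):57/10)

iteration 1: select L,Z (d=1); attach at lengths (1/2, 1/2); label the merged cluster LZ
  updated: d(E,LZ)=47/2, d(LZ,O)=14, d(LZ,Q)=19, d(LZ,R)=20, d(LZ,S)=22, d(LZ,X)=7
iteration 2: select O,Q (d=2); attach at lengths (1, 1); label the merged cluster OQ
  updated: d(E,OQ)=14, d(LZ,OQ)=33/2, d(OQ,R)=9, d(OQ,S)=33/2, d(OQ,X)=8
iteration 3: select E,S (d=3); attach at lengths (3/2, 3/2); label the merged cluster ES
  updated: d(ES,LZ)=91/4, d(ES,OQ)=61/4, d(ES,R)=14, d(ES,X)=25
iteration 4: select LZ,X (d=7); attach at lengths (3, 7/2); label the merged cluster LXZ
  updated: d(ES,LXZ)=47/2, d(LXZ,OQ)=41/3, d(LXZ,R)=53/3
iteration 5: select OQ,R (d=9); attach at lengths (7/2, 9/2); label the merged cluster OQR
  updated: d(ES,OQR)=89/6, d(LXZ,OQR)=15
iteration 6: select ES,OQR (d=89/6); attach at lengths (71/12, 35/12); label the merged cluster EOQRS
  updated: d(EOQRS,LXZ)=92/5
iteration 7: select EOQRS,LXZ (d=92/5); attach at lengths (107/60, 57/10); label the merged cluster ELOQRSXZ
final tree: (((E:3/2,S:3/2):71/12,((O:1,Q:1):7/2,R:9/2):35/12):107/60,((L:1/2,Z:1/2):3,X:7/2):57/10)
total length: 2209/60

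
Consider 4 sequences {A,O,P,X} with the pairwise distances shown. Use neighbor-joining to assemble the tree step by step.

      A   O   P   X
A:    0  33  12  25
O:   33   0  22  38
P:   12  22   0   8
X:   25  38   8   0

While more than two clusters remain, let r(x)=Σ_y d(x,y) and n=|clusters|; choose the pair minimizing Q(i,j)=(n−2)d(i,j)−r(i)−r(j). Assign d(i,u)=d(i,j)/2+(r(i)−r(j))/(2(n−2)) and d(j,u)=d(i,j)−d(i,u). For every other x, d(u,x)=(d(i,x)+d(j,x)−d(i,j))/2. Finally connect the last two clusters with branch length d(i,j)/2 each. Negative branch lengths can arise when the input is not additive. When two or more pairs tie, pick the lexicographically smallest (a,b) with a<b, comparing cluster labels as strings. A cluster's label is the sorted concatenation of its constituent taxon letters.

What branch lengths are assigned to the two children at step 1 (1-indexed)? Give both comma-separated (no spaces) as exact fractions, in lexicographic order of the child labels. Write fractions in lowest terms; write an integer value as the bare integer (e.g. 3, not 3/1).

43/4,89/4

1. join A+O (d=33, Q=-97) ⇒ AO; edges |A|=43/4, |O|=89/4
  updated: d(AO,P)=1/2, d(AO,X)=15
2. join AO+P (d=1/2, Q=-47/2) ⇒ AOP; edges |AO|=15/4, |P|=-13/4
  updated: d(AOP,X)=45/4
3. join AOP+X (d=45/4) ⇒ AOPX; edges |AOP|=45/8, |X|=45/8
final tree: (((A:43/4,O:89/4):15/4,P:-13/4):45/8,X:45/8)
total length: 179/4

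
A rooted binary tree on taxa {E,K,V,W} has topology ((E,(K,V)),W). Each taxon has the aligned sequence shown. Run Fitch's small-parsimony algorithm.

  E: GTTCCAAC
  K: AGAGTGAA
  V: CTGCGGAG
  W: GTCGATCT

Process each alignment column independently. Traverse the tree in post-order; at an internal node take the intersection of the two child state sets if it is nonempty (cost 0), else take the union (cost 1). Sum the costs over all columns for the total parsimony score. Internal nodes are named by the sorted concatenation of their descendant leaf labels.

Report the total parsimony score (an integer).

KV@0: {A} ∪ {C} = {A,C} (union, +1)
EKV@0: {G} ∪ {A,C} = {A,C,G} (union, +1)
EKVW@0: {A,C,G} ∩ {G} = {G} (intersection, +0)
KV@1: {G} ∪ {T} = {G,T} (union, +1)
EKV@1: {T} ∩ {G,T} = {T} (intersection, +0)
EKVW@1: {T} ∩ {T} = {T} (intersection, +0)
KV@2: {A} ∪ {G} = {A,G} (union, +1)
EKV@2: {T} ∪ {A,G} = {A,G,T} (union, +1)
EKVW@2: {A,G,T} ∪ {C} = {A,C,G,T} (union, +1)
KV@3: {G} ∪ {C} = {C,G} (union, +1)
EKV@3: {C} ∩ {C,G} = {C} (intersection, +0)
EKVW@3: {C} ∪ {G} = {C,G} (union, +1)
KV@4: {T} ∪ {G} = {G,T} (union, +1)
EKV@4: {C} ∪ {G,T} = {C,G,T} (union, +1)
EKVW@4: {C,G,T} ∪ {A} = {A,C,G,T} (union, +1)
KV@5: {G} ∩ {G} = {G} (intersection, +0)
EKV@5: {A} ∪ {G} = {A,G} (union, +1)
EKVW@5: {A,G} ∪ {T} = {A,G,T} (union, +1)
KV@6: {A} ∩ {A} = {A} (intersection, +0)
EKV@6: {A} ∩ {A} = {A} (intersection, +0)
EKVW@6: {A} ∪ {C} = {A,C} (union, +1)
KV@7: {A} ∪ {G} = {A,G} (union, +1)
EKV@7: {C} ∪ {A,G} = {A,C,G} (union, +1)
EKVW@7: {A,C,G} ∪ {T} = {A,C,G,T} (union, +1)
per-site changes: [2, 1, 3, 2, 3, 2, 1, 3]; total = 17

17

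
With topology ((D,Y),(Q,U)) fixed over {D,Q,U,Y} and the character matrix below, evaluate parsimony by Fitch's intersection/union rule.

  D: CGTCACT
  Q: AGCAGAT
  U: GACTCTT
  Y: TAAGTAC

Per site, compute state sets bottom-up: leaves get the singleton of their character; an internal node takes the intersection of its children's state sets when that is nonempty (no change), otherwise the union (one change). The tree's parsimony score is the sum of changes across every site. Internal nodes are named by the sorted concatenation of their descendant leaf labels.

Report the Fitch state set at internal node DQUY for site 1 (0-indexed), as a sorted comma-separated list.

site 0, node DY: D={C} ∪ Y={T} → {C,T} (+1)
site 0, node QU: Q={A} ∪ U={G} → {A,G} (+1)
site 0, node DQUY: DY={C,T} ∪ QU={A,G} → {A,C,G,T} (+1)
site 1, node DY: D={G} ∪ Y={A} → {A,G} (+1)
site 1, node QU: Q={G} ∪ U={A} → {A,G} (+1)
site 1, node DQUY: DY={A,G} ∩ QU={A,G} → {A,G} (+0)
site 2, node DY: D={T} ∪ Y={A} → {A,T} (+1)
site 2, node QU: Q={C} ∩ U={C} → {C} (+0)
site 2, node DQUY: DY={A,T} ∪ QU={C} → {A,C,T} (+1)
site 3, node DY: D={C} ∪ Y={G} → {C,G} (+1)
site 3, node QU: Q={A} ∪ U={T} → {A,T} (+1)
site 3, node DQUY: DY={C,G} ∪ QU={A,T} → {A,C,G,T} (+1)
site 4, node DY: D={A} ∪ Y={T} → {A,T} (+1)
site 4, node QU: Q={G} ∪ U={C} → {C,G} (+1)
site 4, node DQUY: DY={A,T} ∪ QU={C,G} → {A,C,G,T} (+1)
site 5, node DY: D={C} ∪ Y={A} → {A,C} (+1)
site 5, node QU: Q={A} ∪ U={T} → {A,T} (+1)
site 5, node DQUY: DY={A,C} ∩ QU={A,T} → {A} (+0)
site 6, node DY: D={T} ∪ Y={C} → {C,T} (+1)
site 6, node QU: Q={T} ∩ U={T} → {T} (+0)
site 6, node DQUY: DY={C,T} ∩ QU={T} → {T} (+0)
per-site changes: [3, 2, 2, 3, 3, 2, 1]; total = 16

A,G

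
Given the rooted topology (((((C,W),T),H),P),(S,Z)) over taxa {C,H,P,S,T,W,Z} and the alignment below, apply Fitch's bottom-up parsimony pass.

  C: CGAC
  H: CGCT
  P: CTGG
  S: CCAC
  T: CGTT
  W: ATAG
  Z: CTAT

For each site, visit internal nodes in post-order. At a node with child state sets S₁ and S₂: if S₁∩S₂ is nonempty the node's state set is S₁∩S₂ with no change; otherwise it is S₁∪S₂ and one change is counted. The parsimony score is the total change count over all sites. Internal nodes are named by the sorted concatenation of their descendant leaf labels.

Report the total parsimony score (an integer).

11

CW@0: {C} ∪ {A} = {A,C} (union, +1)
CTW@0: {A,C} ∩ {C} = {C} (intersection, +0)
CHTW@0: {C} ∩ {C} = {C} (intersection, +0)
CHPTW@0: {C} ∩ {C} = {C} (intersection, +0)
SZ@0: {C} ∩ {C} = {C} (intersection, +0)
CHPSTWZ@0: {C} ∩ {C} = {C} (intersection, +0)
CW@1: {G} ∪ {T} = {G,T} (union, +1)
CTW@1: {G,T} ∩ {G} = {G} (intersection, +0)
CHTW@1: {G} ∩ {G} = {G} (intersection, +0)
CHPTW@1: {G} ∪ {T} = {G,T} (union, +1)
SZ@1: {C} ∪ {T} = {C,T} (union, +1)
CHPSTWZ@1: {G,T} ∩ {C,T} = {T} (intersection, +0)
CW@2: {A} ∩ {A} = {A} (intersection, +0)
CTW@2: {A} ∪ {T} = {A,T} (union, +1)
CHTW@2: {A,T} ∪ {C} = {A,C,T} (union, +1)
CHPTW@2: {A,C,T} ∪ {G} = {A,C,G,T} (union, +1)
SZ@2: {A} ∩ {A} = {A} (intersection, +0)
CHPSTWZ@2: {A,C,G,T} ∩ {A} = {A} (intersection, +0)
CW@3: {C} ∪ {G} = {C,G} (union, +1)
CTW@3: {C,G} ∪ {T} = {C,G,T} (union, +1)
CHTW@3: {C,G,T} ∩ {T} = {T} (intersection, +0)
CHPTW@3: {T} ∪ {G} = {G,T} (union, +1)
SZ@3: {C} ∪ {T} = {C,T} (union, +1)
CHPSTWZ@3: {G,T} ∩ {C,T} = {T} (intersection, +0)
per-site changes: [1, 3, 3, 4]; total = 11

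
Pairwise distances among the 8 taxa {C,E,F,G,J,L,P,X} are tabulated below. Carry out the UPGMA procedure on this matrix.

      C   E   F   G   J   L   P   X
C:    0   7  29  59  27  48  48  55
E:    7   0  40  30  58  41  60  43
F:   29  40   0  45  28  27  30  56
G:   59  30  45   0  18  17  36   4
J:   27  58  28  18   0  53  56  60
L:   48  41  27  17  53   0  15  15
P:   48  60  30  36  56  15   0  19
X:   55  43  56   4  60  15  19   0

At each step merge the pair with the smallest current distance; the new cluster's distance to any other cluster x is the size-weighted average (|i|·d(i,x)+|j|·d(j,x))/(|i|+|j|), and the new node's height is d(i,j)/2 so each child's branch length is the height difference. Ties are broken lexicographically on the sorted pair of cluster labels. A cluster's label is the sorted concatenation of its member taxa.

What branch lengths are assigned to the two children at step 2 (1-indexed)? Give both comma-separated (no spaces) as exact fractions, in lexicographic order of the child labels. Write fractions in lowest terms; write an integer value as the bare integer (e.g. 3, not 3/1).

7/2,7/2

iteration 1: select G,X (d=4); attach at lengths (2, 2); label the merged cluster GX
  updated: d(C,GX)=57, d(E,GX)=73/2, d(F,GX)=101/2, d(GX,J)=39, d(GX,L)=16, d(GX,P)=55/2
iteration 2: select C,E (d=7); attach at lengths (7/2, 7/2); label the merged cluster CE
  updated: d(CE,F)=69/2, d(CE,GX)=187/4, d(CE,J)=85/2, d(CE,L)=89/2, d(CE,P)=54
iteration 3: select L,P (d=15); attach at lengths (15/2, 15/2); label the merged cluster LP
  updated: d(CE,LP)=197/4, d(F,LP)=57/2, d(GX,LP)=87/4, d(J,LP)=109/2
iteration 4: select GX,LP (d=87/4); attach at lengths (71/8, 27/8); label the merged cluster GLPX
  updated: d(CE,GLPX)=48, d(F,GLPX)=79/2, d(GLPX,J)=187/4
iteration 5: select F,J (d=28); attach at lengths (14, 14); label the merged cluster FJ
  updated: d(CE,FJ)=77/2, d(FJ,GLPX)=345/8
iteration 6: select CE,FJ (d=77/2); attach at lengths (63/4, 21/4); label the merged cluster CEFJ
  updated: d(CEFJ,GLPX)=729/16
iteration 7: select CEFJ,GLPX (d=729/16); attach at lengths (113/32, 381/32); label the merged cluster CEFGJLPX
final tree: (((C:7/2,E:7/2):63/4,(F:14,J:14):21/4):113/32,((G:2,X:2):71/8,(L:15/2,P:15/2):27/8):381/32)
total length: 1643/16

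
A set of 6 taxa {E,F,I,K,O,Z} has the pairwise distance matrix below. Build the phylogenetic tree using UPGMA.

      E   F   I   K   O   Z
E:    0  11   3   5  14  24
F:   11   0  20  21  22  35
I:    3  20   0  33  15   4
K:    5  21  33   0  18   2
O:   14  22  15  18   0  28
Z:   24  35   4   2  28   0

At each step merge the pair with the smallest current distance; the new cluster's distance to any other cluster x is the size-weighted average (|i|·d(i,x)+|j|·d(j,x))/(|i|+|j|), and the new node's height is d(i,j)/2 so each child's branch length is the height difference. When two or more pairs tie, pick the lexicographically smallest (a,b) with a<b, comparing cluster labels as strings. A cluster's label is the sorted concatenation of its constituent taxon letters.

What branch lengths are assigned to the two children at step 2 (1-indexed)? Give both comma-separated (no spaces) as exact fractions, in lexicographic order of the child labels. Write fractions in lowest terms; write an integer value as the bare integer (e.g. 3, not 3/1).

iteration 1: select K,Z (d=2); attach at lengths (1, 1); label the merged cluster KZ
  updated: d(E,KZ)=29/2, d(F,KZ)=28, d(I,KZ)=37/2, d(KZ,O)=23
iteration 2: select E,I (d=3); attach at lengths (3/2, 3/2); label the merged cluster EI
  updated: d(EI,F)=31/2, d(EI,KZ)=33/2, d(EI,O)=29/2
iteration 3: select EI,O (d=29/2); attach at lengths (23/4, 29/4); label the merged cluster EIO
  updated: d(EIO,F)=53/3, d(EIO,KZ)=56/3
iteration 4: select EIO,F (d=53/3); attach at lengths (19/12, 53/6); label the merged cluster EFIO
  updated: d(EFIO,KZ)=21
iteration 5: select EFIO,KZ (d=21); attach at lengths (5/3, 19/2); label the merged cluster EFIKOZ
final tree: ((((E:3/2,I:3/2):23/4,O:29/4):19/12,F:53/6):5/3,(K:1,Z:1):19/2)
total length: 475/12

3/2,3/2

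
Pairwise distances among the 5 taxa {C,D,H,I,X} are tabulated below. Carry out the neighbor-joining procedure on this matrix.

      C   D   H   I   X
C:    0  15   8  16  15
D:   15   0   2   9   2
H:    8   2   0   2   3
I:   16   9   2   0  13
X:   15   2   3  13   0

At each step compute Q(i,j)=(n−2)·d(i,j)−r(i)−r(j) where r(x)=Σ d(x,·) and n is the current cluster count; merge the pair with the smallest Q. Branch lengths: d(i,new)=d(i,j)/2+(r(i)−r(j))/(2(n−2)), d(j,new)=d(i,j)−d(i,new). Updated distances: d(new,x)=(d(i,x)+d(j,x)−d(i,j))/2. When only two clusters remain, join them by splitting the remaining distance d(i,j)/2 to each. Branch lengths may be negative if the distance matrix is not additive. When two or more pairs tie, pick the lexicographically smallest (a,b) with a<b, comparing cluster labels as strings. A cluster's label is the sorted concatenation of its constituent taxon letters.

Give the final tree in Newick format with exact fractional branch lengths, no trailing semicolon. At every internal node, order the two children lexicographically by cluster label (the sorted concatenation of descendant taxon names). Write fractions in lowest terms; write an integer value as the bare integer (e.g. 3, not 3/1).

(((C:81/8,(D:1/6,X:11/6):31/8):7/8,H:-25/8):41/16,I:41/16)

step 1: merge (D,X) at d=2, Q=-55; branch lengths D→1/6, X→11/6; new cluster DX
  updated: d(C,DX)=14, d(DX,H)=3/2, d(DX,I)=10
step 2: merge (C,DX) at d=14, Q=-71/2; branch lengths C→81/8, DX→31/8; new cluster CDX
  updated: d(CDX,H)=-9/4, d(CDX,I)=6
step 3: merge (CDX,H) at d=-9/4, Q=-23/4; branch lengths CDX→7/8, H→-25/8; new cluster CDHX
  updated: d(CDHX,I)=41/8
step 4: merge (CDHX,I) at d=41/8; branch lengths CDHX→41/16, I→41/16; new cluster CDHIX
final tree: (((C:81/8,(D:1/6,X:11/6):31/8):7/8,H:-25/8):41/16,I:41/16)
total length: 151/8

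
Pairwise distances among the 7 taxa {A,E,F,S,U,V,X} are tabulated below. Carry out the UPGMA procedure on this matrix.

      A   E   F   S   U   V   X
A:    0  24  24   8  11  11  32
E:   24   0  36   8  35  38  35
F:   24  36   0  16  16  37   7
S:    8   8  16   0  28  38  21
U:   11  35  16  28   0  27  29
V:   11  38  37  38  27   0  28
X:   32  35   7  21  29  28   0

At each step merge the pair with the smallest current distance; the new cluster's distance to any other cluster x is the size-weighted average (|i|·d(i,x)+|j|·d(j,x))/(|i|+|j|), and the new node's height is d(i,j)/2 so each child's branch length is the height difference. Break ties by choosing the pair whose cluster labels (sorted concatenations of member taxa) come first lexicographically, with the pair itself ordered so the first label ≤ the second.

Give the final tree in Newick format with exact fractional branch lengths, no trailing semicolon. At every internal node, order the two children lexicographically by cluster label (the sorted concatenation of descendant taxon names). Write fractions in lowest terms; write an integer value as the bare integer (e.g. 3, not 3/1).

iteration 1: select F,X (d=7); attach at lengths (7/2, 7/2); label the merged cluster FX
  updated: d(A,FX)=28, d(E,FX)=71/2, d(FX,S)=37/2, d(FX,U)=45/2, d(FX,V)=65/2
iteration 2: select A,S (d=8); attach at lengths (4, 4); label the merged cluster AS
  updated: d(AS,E)=16, d(AS,FX)=93/4, d(AS,U)=39/2, d(AS,V)=49/2
iteration 3: select AS,E (d=16); attach at lengths (4, 8); label the merged cluster AES
  updated: d(AES,FX)=82/3, d(AES,U)=74/3, d(AES,V)=29
iteration 4: select FX,U (d=45/2); attach at lengths (31/4, 45/4); label the merged cluster FUX
  updated: d(AES,FUX)=238/9, d(FUX,V)=92/3
iteration 5: select AES,FUX (d=238/9); attach at lengths (47/9, 71/36); label the merged cluster AEFSUX
  updated: d(AEFSUX,V)=179/6
iteration 6: select AEFSUX,V (d=179/6); attach at lengths (61/36, 179/12); label the merged cluster AEFSUVX
final tree: ((((A:4,S:4):4,E:8):47/9,((F:7/2,X:7/2):31/4,U:45/4):71/36):61/36,V:179/12)
total length: 2513/36

((((A:4,S:4):4,E:8):47/9,((F:7/2,X:7/2):31/4,U:45/4):71/36):61/36,V:179/12)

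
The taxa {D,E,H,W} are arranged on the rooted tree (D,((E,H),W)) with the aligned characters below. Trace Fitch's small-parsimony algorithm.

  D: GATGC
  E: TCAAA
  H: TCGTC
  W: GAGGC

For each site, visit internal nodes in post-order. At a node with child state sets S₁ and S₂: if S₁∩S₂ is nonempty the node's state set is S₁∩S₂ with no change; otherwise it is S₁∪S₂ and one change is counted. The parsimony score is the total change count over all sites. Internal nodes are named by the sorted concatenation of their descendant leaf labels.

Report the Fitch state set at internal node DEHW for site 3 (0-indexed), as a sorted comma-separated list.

G

EH@0: {T} ∩ {T} = {T} (intersection, +0)
EHW@0: {T} ∪ {G} = {G,T} (union, +1)
DEHW@0: {G} ∩ {G,T} = {G} (intersection, +0)
EH@1: {C} ∩ {C} = {C} (intersection, +0)
EHW@1: {C} ∪ {A} = {A,C} (union, +1)
DEHW@1: {A} ∩ {A,C} = {A} (intersection, +0)
EH@2: {A} ∪ {G} = {A,G} (union, +1)
EHW@2: {A,G} ∩ {G} = {G} (intersection, +0)
DEHW@2: {T} ∪ {G} = {G,T} (union, +1)
EH@3: {A} ∪ {T} = {A,T} (union, +1)
EHW@3: {A,T} ∪ {G} = {A,G,T} (union, +1)
DEHW@3: {G} ∩ {A,G,T} = {G} (intersection, +0)
EH@4: {A} ∪ {C} = {A,C} (union, +1)
EHW@4: {A,C} ∩ {C} = {C} (intersection, +0)
DEHW@4: {C} ∩ {C} = {C} (intersection, +0)
per-site changes: [1, 1, 2, 2, 1]; total = 7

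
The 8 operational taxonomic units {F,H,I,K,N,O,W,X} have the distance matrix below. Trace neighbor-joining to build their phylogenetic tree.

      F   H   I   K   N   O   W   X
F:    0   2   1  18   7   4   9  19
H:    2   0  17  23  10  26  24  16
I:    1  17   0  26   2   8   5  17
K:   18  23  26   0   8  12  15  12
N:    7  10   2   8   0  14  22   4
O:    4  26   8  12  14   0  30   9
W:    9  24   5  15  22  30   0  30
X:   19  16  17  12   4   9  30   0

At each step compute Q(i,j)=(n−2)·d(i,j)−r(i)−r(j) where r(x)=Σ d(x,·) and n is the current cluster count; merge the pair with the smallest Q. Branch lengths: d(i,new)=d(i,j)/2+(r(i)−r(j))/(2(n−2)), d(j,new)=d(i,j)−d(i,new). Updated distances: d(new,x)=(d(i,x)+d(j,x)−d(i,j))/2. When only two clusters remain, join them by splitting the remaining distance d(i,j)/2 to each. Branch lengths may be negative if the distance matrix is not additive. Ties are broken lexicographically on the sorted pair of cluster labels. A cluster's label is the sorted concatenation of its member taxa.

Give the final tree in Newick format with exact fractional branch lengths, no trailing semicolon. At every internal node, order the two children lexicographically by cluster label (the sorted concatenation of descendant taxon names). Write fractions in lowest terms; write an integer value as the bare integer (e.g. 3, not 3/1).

((((((F:-13/4,H:21/4):59/16,(I:-29/12,W:89/12):89/16):49/12,N:-5/24):47/16,K:99/16):21/16,O:85/16):59/32,X:59/32)

iteration 1: select I,W (d=5, Q=-181); attach at lengths (-29/12, 89/12); label the merged cluster IW
  updated: d(F,IW)=5/2, d(H,IW)=18, d(IW,K)=18, d(IW,N)=19/2, d(IW,O)=33/2, d(IW,X)=21
iteration 2: select F,H (d=2, Q=-275/2); attach at lengths (-13/4, 21/4); label the merged cluster FH
  updated: d(FH,IW)=37/4, d(FH,K)=39/2, d(FH,N)=15/2, d(FH,O)=14, d(FH,X)=33/2
iteration 3: select FH,IW (d=37/4, Q=-104); attach at lengths (59/16, 89/16); label the merged cluster FHIW
  updated: d(FHIW,K)=113/8, d(FHIW,N)=31/8, d(FHIW,O)=85/8, d(FHIW,X)=113/8
iteration 4: select FHIW,N (d=31/8, Q=-61); attach at lengths (49/12, -5/24); label the merged cluster FHINW
  updated: d(FHINW,K)=73/8, d(FHINW,O)=83/8, d(FHINW,X)=57/8
iteration 5: select FHINW,K (d=73/8, Q=-83/2); attach at lengths (47/16, 99/16); label the merged cluster FHIKNW
  updated: d(FHIKNW,O)=53/8, d(FHIKNW,X)=5
iteration 6: select FHIKNW,O (d=53/8, Q=-165/8); attach at lengths (21/16, 85/16); label the merged cluster FHIKNOW
  updated: d(FHIKNOW,X)=59/16
iteration 7: select FHIKNOW,X (d=59/16); attach at lengths (59/32, 59/32); label the merged cluster FHIKNOWX
final tree: ((((((F:-13/4,H:21/4):59/16,(I:-29/12,W:89/12):89/16):49/12,N:-5/24):47/16,K:99/16):21/16,O:85/16):59/32,X:59/32)
total length: 633/16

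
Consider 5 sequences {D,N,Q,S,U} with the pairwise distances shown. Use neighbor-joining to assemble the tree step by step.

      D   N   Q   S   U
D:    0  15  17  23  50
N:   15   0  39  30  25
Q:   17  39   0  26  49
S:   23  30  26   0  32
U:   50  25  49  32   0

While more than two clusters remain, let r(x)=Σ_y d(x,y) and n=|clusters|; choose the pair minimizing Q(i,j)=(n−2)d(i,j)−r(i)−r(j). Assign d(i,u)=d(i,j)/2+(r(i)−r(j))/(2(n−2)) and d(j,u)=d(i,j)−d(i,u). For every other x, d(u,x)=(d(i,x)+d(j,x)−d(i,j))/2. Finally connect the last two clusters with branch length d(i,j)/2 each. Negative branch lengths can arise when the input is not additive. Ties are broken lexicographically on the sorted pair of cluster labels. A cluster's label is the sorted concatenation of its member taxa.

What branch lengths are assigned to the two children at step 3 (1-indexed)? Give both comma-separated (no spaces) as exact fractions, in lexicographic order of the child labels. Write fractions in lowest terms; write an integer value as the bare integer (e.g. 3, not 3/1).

iteration 1: select N,U (d=25, Q=-190); attach at lengths (14/3, 61/3); label the merged cluster NU
  updated: d(D,NU)=20, d(NU,Q)=63/2, d(NU,S)=37/2
iteration 2: select D,Q (d=17, Q=-201/2); attach at lengths (39/8, 97/8); label the merged cluster DQ
  updated: d(DQ,NU)=69/4, d(DQ,S)=16
iteration 3: select DQ,NU (d=69/4, Q=-207/4); attach at lengths (59/8, 79/8); label the merged cluster DNQU
  updated: d(DNQU,S)=69/8
iteration 4: select DNQU,S (d=69/8); attach at lengths (69/16, 69/16); label the merged cluster DNQSU
final tree: (((D:39/8,Q:97/8):59/8,(N:14/3,U:61/3):79/8):69/16,S:69/16)
total length: 543/8

59/8,79/8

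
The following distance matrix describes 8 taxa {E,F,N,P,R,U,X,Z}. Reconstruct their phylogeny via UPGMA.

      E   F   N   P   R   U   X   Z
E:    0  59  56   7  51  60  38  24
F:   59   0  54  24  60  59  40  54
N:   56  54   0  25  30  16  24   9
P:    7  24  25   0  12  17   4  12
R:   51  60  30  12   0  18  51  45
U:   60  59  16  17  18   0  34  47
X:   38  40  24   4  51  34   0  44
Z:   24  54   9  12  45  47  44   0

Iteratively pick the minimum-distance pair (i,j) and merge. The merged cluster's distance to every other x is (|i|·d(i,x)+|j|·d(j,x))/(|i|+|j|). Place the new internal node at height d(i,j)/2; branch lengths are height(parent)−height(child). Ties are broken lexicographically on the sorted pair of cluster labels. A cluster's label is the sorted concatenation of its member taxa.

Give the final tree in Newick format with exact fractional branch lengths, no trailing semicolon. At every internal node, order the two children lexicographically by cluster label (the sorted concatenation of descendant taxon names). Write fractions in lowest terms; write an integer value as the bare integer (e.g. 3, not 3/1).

((((E:45/4,(P:2,X:2):37/4):25/6,(N:9/2,Z:9/2):131/12):41/15,(R:9,U:9):183/20):137/20,F:25)

1. join P+X (d=4) ⇒ PX; edges |P|=2, |X|=2
  updated: d(E,PX)=45/2, d(F,PX)=32, d(N,PX)=49/2, d(PX,R)=63/2, d(PX,U)=51/2, d(PX,Z)=28
2. join N+Z (d=9) ⇒ NZ; edges |N|=9/2, |Z|=9/2
  updated: d(E,NZ)=40, d(F,NZ)=54, d(NZ,PX)=105/4, d(NZ,R)=75/2, d(NZ,U)=63/2
3. join R+U (d=18) ⇒ RU; edges |R|=9, |U|=9
  updated: d(E,RU)=111/2, d(F,RU)=119/2, d(NZ,RU)=69/2, d(PX,RU)=57/2
4. join E+PX (d=45/2) ⇒ EPX; edges |E|=45/4, |PX|=37/4
  updated: d(EPX,F)=41, d(EPX,NZ)=185/6, d(EPX,RU)=75/2
5. join EPX+NZ (d=185/6) ⇒ ENPXZ; edges |EPX|=25/6, |NZ|=131/12
  updated: d(ENPXZ,F)=231/5, d(ENPXZ,RU)=363/10
6. join ENPXZ+RU (d=363/10) ⇒ ENPRUXZ; edges |ENPXZ|=41/15, |RU|=183/20
  updated: d(ENPRUXZ,F)=50
7. join ENPRUXZ+F (d=50) ⇒ EFNPRUXZ; edges |ENPRUXZ|=137/20, |F|=25
final tree: ((((E:45/4,(P:2,X:2):37/4):25/6,(N:9/2,Z:9/2):131/12):41/15,(R:9,U:9):183/20):137/20,F:25)
total length: 6619/60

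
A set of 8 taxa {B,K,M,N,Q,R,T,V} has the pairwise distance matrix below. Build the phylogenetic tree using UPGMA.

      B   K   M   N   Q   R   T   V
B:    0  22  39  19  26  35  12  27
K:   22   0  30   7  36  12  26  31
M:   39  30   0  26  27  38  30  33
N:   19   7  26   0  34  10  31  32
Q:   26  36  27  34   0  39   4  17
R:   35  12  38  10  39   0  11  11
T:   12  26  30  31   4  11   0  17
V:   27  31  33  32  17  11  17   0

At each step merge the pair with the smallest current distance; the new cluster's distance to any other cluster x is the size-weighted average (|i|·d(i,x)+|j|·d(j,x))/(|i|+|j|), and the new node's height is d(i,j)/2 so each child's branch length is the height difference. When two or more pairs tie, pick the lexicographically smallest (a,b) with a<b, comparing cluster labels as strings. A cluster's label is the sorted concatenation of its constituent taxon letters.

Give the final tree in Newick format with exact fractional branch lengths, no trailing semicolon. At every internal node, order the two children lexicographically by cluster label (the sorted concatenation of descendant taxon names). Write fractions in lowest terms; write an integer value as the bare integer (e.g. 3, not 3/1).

(((B:65/6,((Q:2,T:2):13/2,V:17/2):7/3):67/24,((K:7/2,N:7/2):2,R:11/2):65/8):129/56,M:223/14)

1. join Q+T (d=4) ⇒ QT; edges |Q|=2, |T|=2
  updated: d(B,QT)=19, d(K,QT)=31, d(M,QT)=57/2, d(N,QT)=65/2, d(QT,R)=25, d(QT,V)=17
2. join K+N (d=7) ⇒ KN; edges |K|=7/2, |N|=7/2
  updated: d(B,KN)=41/2, d(KN,M)=28, d(KN,QT)=127/4, d(KN,R)=11, d(KN,V)=63/2
3. join KN+R (d=11) ⇒ KNR; edges |KN|=2, |R|=11/2
  updated: d(B,KNR)=76/3, d(KNR,M)=94/3, d(KNR,QT)=59/2, d(KNR,V)=74/3
4. join QT+V (d=17) ⇒ QTV; edges |QT|=13/2, |V|=17/2
  updated: d(B,QTV)=65/3, d(KNR,QTV)=251/9, d(M,QTV)=30
5. join B+QTV (d=65/3) ⇒ BQTV; edges |B|=65/6, |QTV|=7/3
  updated: d(BQTV,KNR)=109/4, d(BQTV,M)=129/4
6. join BQTV+KNR (d=109/4) ⇒ BKNQRTV; edges |BQTV|=67/24, |KNR|=65/8
  updated: d(BKNQRTV,M)=223/7
7. join BKNQRTV+M (d=223/7) ⇒ BKMNQRTV; edges |BKNQRTV|=129/56, |M|=223/14
final tree: (((B:65/6,((Q:2,T:2):13/2,V:17/2):7/3):67/24,((K:7/2,N:7/2):2,R:11/2):65/8):129/56,M:223/14)
total length: 12737/168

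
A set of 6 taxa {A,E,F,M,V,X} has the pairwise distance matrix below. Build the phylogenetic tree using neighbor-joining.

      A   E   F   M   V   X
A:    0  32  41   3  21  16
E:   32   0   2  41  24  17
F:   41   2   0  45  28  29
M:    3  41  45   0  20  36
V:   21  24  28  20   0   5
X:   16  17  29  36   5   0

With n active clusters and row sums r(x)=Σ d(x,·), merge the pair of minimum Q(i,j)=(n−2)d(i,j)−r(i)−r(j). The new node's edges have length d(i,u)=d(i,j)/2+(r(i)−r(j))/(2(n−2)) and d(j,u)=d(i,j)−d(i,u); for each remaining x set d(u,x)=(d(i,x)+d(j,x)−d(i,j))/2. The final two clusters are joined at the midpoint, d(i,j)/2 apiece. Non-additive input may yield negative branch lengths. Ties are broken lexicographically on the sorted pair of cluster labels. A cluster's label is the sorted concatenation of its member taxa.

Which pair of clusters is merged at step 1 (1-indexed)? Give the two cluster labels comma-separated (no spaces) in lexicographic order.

iteration 1: select E,F (d=2, Q=-253); attach at lengths (-21/8, 37/8); label the merged cluster EF
  updated: d(A,EF)=71/2, d(EF,M)=42, d(EF,V)=25, d(EF,X)=22
iteration 2: select A,M (d=3, Q=-335/2); attach at lengths (-11/4, 23/4); label the merged cluster AM
  updated: d(AM,EF)=149/4, d(AM,V)=19, d(AM,X)=49/2
iteration 3: select AM,V (d=19, Q=-367/4); attach at lengths (279/16, 25/16); label the merged cluster AMV
  updated: d(AMV,EF)=173/8, d(AMV,X)=21/4
iteration 4: select AMV,EF (d=173/8, Q=-391/8); attach at lengths (39/16, 307/16); label the merged cluster AEFMV
  updated: d(AEFMV,X)=45/16
iteration 5: select AEFMV,X (d=45/16); attach at lengths (45/32, 45/32); label the merged cluster AEFMVX
final tree: ((((A:-11/4,M:23/4):279/16,V:25/16):39/16,(E:-21/8,F:37/8):307/16):45/32,X:45/32)
total length: 775/16

E,F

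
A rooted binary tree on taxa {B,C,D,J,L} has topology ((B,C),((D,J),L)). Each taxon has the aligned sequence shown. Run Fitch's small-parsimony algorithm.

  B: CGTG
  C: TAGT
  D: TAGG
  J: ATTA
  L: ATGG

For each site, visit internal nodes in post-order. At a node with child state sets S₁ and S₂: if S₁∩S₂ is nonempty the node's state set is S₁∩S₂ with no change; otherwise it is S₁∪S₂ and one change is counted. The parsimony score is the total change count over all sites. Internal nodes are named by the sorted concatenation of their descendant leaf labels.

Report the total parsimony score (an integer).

site 0, node BC: B={C} ∪ C={T} → {C,T} (+1)
site 0, node DJ: D={T} ∪ J={A} → {A,T} (+1)
site 0, node DJL: DJ={A,T} ∩ L={A} → {A} (+0)
site 0, node BCDJL: BC={C,T} ∪ DJL={A} → {A,C,T} (+1)
site 1, node BC: B={G} ∪ C={A} → {A,G} (+1)
site 1, node DJ: D={A} ∪ J={T} → {A,T} (+1)
site 1, node DJL: DJ={A,T} ∩ L={T} → {T} (+0)
site 1, node BCDJL: BC={A,G} ∪ DJL={T} → {A,G,T} (+1)
site 2, node BC: B={T} ∪ C={G} → {G,T} (+1)
site 2, node DJ: D={G} ∪ J={T} → {G,T} (+1)
site 2, node DJL: DJ={G,T} ∩ L={G} → {G} (+0)
site 2, node BCDJL: BC={G,T} ∩ DJL={G} → {G} (+0)
site 3, node BC: B={G} ∪ C={T} → {G,T} (+1)
site 3, node DJ: D={G} ∪ J={A} → {A,G} (+1)
site 3, node DJL: DJ={A,G} ∩ L={G} → {G} (+0)
site 3, node BCDJL: BC={G,T} ∩ DJL={G} → {G} (+0)
per-site changes: [3, 3, 2, 2]; total = 10

10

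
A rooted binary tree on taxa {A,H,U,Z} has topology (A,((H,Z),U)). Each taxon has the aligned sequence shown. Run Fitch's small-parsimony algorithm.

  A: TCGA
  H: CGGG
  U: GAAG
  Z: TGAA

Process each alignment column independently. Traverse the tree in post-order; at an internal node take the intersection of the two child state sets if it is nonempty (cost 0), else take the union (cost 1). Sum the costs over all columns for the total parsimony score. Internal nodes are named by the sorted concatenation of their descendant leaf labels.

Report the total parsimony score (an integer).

HZ@0: {C} ∪ {T} = {C,T} (union, +1)
HUZ@0: {C,T} ∪ {G} = {C,G,T} (union, +1)
AHUZ@0: {T} ∩ {C,G,T} = {T} (intersection, +0)
HZ@1: {G} ∩ {G} = {G} (intersection, +0)
HUZ@1: {G} ∪ {A} = {A,G} (union, +1)
AHUZ@1: {C} ∪ {A,G} = {A,C,G} (union, +1)
HZ@2: {G} ∪ {A} = {A,G} (union, +1)
HUZ@2: {A,G} ∩ {A} = {A} (intersection, +0)
AHUZ@2: {G} ∪ {A} = {A,G} (union, +1)
HZ@3: {G} ∪ {A} = {A,G} (union, +1)
HUZ@3: {A,G} ∩ {G} = {G} (intersection, +0)
AHUZ@3: {A} ∪ {G} = {A,G} (union, +1)
per-site changes: [2, 2, 2, 2]; total = 8

8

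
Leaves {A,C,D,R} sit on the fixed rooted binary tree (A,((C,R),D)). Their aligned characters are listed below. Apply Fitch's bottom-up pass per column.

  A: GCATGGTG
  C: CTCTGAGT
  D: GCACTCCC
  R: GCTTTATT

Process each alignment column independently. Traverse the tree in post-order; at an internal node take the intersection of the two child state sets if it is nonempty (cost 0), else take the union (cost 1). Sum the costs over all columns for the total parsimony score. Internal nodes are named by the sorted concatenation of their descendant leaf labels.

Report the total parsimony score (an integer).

[col 0] CR: children C:{C}, R:{G} ∪→ {C,G}; cost 1
[col 0] CDR: children CR:{C,G}, D:{G} ∩→ {G}; cost 0
[col 0] ACDR: children A:{G}, CDR:{G} ∩→ {G}; cost 0
[col 1] CR: children C:{T}, R:{C} ∪→ {C,T}; cost 1
[col 1] CDR: children CR:{C,T}, D:{C} ∩→ {C}; cost 0
[col 1] ACDR: children A:{C}, CDR:{C} ∩→ {C}; cost 0
[col 2] CR: children C:{C}, R:{T} ∪→ {C,T}; cost 1
[col 2] CDR: children CR:{C,T}, D:{A} ∪→ {A,C,T}; cost 1
[col 2] ACDR: children A:{A}, CDR:{A,C,T} ∩→ {A}; cost 0
[col 3] CR: children C:{T}, R:{T} ∩→ {T}; cost 0
[col 3] CDR: children CR:{T}, D:{C} ∪→ {C,T}; cost 1
[col 3] ACDR: children A:{T}, CDR:{C,T} ∩→ {T}; cost 0
[col 4] CR: children C:{G}, R:{T} ∪→ {G,T}; cost 1
[col 4] CDR: children CR:{G,T}, D:{T} ∩→ {T}; cost 0
[col 4] ACDR: children A:{G}, CDR:{T} ∪→ {G,T}; cost 1
[col 5] CR: children C:{A}, R:{A} ∩→ {A}; cost 0
[col 5] CDR: children CR:{A}, D:{C} ∪→ {A,C}; cost 1
[col 5] ACDR: children A:{G}, CDR:{A,C} ∪→ {A,C,G}; cost 1
[col 6] CR: children C:{G}, R:{T} ∪→ {G,T}; cost 1
[col 6] CDR: children CR:{G,T}, D:{C} ∪→ {C,G,T}; cost 1
[col 6] ACDR: children A:{T}, CDR:{C,G,T} ∩→ {T}; cost 0
[col 7] CR: children C:{T}, R:{T} ∩→ {T}; cost 0
[col 7] CDR: children CR:{T}, D:{C} ∪→ {C,T}; cost 1
[col 7] ACDR: children A:{G}, CDR:{C,T} ∪→ {C,G,T}; cost 1
per-site changes: [1, 1, 2, 1, 2, 2, 2, 2]; total = 13

13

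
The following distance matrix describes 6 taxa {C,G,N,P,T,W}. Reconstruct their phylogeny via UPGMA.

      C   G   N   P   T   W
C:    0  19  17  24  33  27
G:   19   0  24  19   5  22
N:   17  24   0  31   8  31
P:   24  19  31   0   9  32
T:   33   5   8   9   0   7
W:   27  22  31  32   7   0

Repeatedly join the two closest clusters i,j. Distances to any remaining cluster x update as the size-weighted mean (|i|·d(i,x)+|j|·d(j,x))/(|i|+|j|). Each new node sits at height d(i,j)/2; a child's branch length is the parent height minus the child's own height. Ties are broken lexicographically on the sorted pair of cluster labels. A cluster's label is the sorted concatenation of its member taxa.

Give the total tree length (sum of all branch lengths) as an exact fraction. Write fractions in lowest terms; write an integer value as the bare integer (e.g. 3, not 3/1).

1. join G+T (d=5) ⇒ GT; edges |G|=5/2, |T|=5/2
  updated: d(C,GT)=26, d(GT,N)=16, d(GT,P)=14, d(GT,W)=29/2
2. join GT+P (d=14) ⇒ GPT; edges |GT|=9/2, |P|=7
  updated: d(C,GPT)=76/3, d(GPT,N)=21, d(GPT,W)=61/3
3. join C+N (d=17) ⇒ CN; edges |C|=17/2, |N|=17/2
  updated: d(CN,GPT)=139/6, d(CN,W)=29
4. join GPT+W (d=61/3) ⇒ GPTW; edges |GPT|=19/6, |W|=61/6
  updated: d(CN,GPTW)=197/8
5. join CN+GPTW (d=197/8) ⇒ CGNPTW; edges |CN|=61/16, |GPTW|=103/48
final tree: ((C:17/2,N:17/2):61/16,(((G:5/2,T:5/2):9/2,P:7):19/6,W:61/6):103/48)
total length: 1267/24

1267/24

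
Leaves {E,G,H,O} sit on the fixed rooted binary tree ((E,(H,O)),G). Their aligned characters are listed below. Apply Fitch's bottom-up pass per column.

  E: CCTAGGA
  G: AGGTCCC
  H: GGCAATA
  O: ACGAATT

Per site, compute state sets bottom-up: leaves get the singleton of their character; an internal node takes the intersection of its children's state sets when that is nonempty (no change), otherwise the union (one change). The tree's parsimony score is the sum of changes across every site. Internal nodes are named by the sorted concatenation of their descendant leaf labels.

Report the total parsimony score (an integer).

13

HO@0: {G} ∪ {A} = {A,G} (union, +1)
EHO@0: {C} ∪ {A,G} = {A,C,G} (union, +1)
EGHO@0: {A,C,G} ∩ {A} = {A} (intersection, +0)
HO@1: {G} ∪ {C} = {C,G} (union, +1)
EHO@1: {C} ∩ {C,G} = {C} (intersection, +0)
EGHO@1: {C} ∪ {G} = {C,G} (union, +1)
HO@2: {C} ∪ {G} = {C,G} (union, +1)
EHO@2: {T} ∪ {C,G} = {C,G,T} (union, +1)
EGHO@2: {C,G,T} ∩ {G} = {G} (intersection, +0)
HO@3: {A} ∩ {A} = {A} (intersection, +0)
EHO@3: {A} ∩ {A} = {A} (intersection, +0)
EGHO@3: {A} ∪ {T} = {A,T} (union, +1)
HO@4: {A} ∩ {A} = {A} (intersection, +0)
EHO@4: {G} ∪ {A} = {A,G} (union, +1)
EGHO@4: {A,G} ∪ {C} = {A,C,G} (union, +1)
HO@5: {T} ∩ {T} = {T} (intersection, +0)
EHO@5: {G} ∪ {T} = {G,T} (union, +1)
EGHO@5: {G,T} ∪ {C} = {C,G,T} (union, +1)
HO@6: {A} ∪ {T} = {A,T} (union, +1)
EHO@6: {A} ∩ {A,T} = {A} (intersection, +0)
EGHO@6: {A} ∪ {C} = {A,C} (union, +1)
per-site changes: [2, 2, 2, 1, 2, 2, 2]; total = 13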